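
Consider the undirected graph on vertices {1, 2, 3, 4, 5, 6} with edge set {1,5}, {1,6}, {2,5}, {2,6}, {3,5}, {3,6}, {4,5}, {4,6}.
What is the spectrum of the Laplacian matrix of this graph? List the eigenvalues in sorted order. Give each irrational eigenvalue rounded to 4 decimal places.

With the vertex order [1, 2, 3, 4, 5, 6], the degrees are [2, 2, 2, 2, 4, 4], giving D = diag(2, 2, 2, 2, 4, 4) and L = D - A. Diagonalising L (or applying a numerical eigensolver to the 6x6 matrix) gives the spectrum above. The single zero eigenvalue shows the graph is connected. By the matrix-tree theorem the graph has (1/6) * product of the nonzero eigenvalues = 32 spanning trees.

[0, 2, 2, 2, 4, 6]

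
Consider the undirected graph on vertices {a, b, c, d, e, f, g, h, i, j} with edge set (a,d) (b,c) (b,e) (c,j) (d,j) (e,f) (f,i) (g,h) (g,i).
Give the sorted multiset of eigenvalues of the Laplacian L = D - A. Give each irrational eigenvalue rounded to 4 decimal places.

Reading degrees in the order [a, b, c, d, e, f, g, h, i, j] gives [1, 2, 2, 2, 2, 2, 2, 1, 2, 2]; set D = diag(1, 2, 2, 2, 2, 2, 2, 1, 2, 2) and form L = D - A. Since every row of L sums to 0, the all-ones vector is in the kernel and 0 is an eigenvalue. The largest eigenvalue, 3.9021, is at most the vertex count 10.

[0, 0.0979, 0.3820, 0.8244, 1.3820, 2, 2.6180, 3.1756, 3.6180, 3.9021]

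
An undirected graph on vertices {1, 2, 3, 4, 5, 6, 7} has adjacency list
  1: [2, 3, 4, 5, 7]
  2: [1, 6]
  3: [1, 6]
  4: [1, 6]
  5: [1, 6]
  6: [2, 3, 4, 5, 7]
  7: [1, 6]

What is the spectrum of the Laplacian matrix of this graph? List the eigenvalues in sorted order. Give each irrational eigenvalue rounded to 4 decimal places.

With the vertex order [1, 2, 3, 4, 5, 6, 7], the degrees are [5, 2, 2, 2, 2, 5, 2], giving D = diag(5, 2, 2, 2, 2, 5, 2) and L = D - A. L is symmetric positive semidefinite, so every eigenvalue is real and nonnegative. By the matrix-tree theorem the graph has (1/7) * product of the nonzero eigenvalues = 80 spanning trees. The eigenvalues sum to 20, which equals trace(L) = 2|E|.

[0, 2, 2, 2, 2, 5, 7]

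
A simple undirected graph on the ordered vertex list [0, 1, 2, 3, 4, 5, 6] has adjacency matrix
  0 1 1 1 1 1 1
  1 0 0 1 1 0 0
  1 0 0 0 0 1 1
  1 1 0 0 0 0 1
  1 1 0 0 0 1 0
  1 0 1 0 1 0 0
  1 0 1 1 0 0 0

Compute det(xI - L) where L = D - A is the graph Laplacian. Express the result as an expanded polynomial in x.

x^7 - 24x^6 + 231x^5 - 1140x^4 + 3036x^3 - 4128x^2 + 2240x

With the vertex order [0, 1, 2, 3, 4, 5, 6], the degrees are [6, 3, 3, 3, 3, 3, 3], giving D = diag(6, 3, 3, 3, 3, 3, 3) and L = D - A. L has integer entries, so p(x) = det(xI - L) has integer coefficients. Expanding the determinant yields x^7 - 24x^6 + 231x^5 - 1140x^4 + 3036x^3 - 4128x^2 + 2240x. Since p(0) = det(-L) = 0, x divides p(x). The eigenvalues sum to 24, which equals trace(L) = 2|E|. By the matrix-tree theorem the graph has (1/7) * product of the nonzero eigenvalues = 320 spanning trees.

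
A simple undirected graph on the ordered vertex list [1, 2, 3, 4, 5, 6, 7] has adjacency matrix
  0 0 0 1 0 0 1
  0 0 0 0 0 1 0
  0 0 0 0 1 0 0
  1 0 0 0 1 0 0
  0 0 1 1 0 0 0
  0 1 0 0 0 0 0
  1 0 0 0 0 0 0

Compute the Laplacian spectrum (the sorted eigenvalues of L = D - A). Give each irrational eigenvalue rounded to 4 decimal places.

[0, 0, 0.3820, 1.3820, 2, 2.6180, 3.6180]

With the vertex order [1, 2, 3, 4, 5, 6, 7], the degrees are [2, 1, 1, 2, 2, 1, 1], giving D = diag(2, 1, 1, 2, 2, 1, 1) and L = D - A. The multiplicity of 0 as a Laplacian eigenvalue equals the number of connected components. The 2 zero eigenvalues correspond to the 2 connected components. The largest eigenvalue, 3.6180, is at most the vertex count 7.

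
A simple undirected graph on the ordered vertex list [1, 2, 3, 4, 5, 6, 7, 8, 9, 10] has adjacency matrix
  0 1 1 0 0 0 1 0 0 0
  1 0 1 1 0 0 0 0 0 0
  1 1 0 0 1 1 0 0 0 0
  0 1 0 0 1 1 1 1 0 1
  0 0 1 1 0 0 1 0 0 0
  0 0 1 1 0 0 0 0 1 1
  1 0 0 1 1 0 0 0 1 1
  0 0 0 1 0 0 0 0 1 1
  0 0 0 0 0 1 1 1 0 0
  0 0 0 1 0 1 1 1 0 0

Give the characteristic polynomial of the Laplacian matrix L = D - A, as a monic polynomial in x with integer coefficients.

Reading degrees in the order [1, 2, 3, 4, 5, 6, 7, 8, 9, 10] gives [3, 3, 4, 6, 3, 4, 5, 3, 3, 4]; set D = diag(3, 3, 4, 6, 3, 4, 5, 3, 3, 4) and form L = D - A. L has integer entries, so p(x) = det(xI - L) has integer coefficients. Expanding the determinant yields x^10 - 38x^9 + 626x^8 - 5864x^7 + 34396x^6 - 130876x^5 + 322540x^4 - 495290x^3 + 428432x^2 - 158110x. Since p(0) = det(-L) = 0, x divides p(x). By the matrix-tree theorem the graph has (1/10) * product of the nonzero eigenvalues = 15811 spanning trees. The eigenvalues sum to 38, which equals trace(L) = 2|E|.

x^10 - 38x^9 + 626x^8 - 5864x^7 + 34396x^6 - 130876x^5 + 322540x^4 - 495290x^3 + 428432x^2 - 158110x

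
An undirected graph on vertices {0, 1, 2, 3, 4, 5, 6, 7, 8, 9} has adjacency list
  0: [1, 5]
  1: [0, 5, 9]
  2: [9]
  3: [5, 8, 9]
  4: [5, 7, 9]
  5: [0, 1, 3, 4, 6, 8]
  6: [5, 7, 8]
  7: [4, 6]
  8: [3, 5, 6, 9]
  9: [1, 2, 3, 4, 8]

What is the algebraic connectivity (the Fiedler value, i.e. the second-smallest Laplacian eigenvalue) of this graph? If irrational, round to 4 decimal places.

Each diagonal entry of L is the vertex degree and each off-diagonal entry is -1 where an edge is present, 0 otherwise; in the order [0, 1, 2, 3, 4, 5, 6, 7, 8, 9] the diagonal is [2, 3, 1, 3, 3, 6, 3, 2, 4, 5]. Computing the eigenvalues of L and sorting gives [0, 0.8296, 1.1457, 1.8444, 2.6561, 3.4624, 3.6874, 4.9536, 5.8856, 7.5351]. The Fiedler value lambda_2 = 0.8296 is strictly positive, so the graph is connected. The eigenvalues sum to 32, which equals trace(L) = 2|E|.

0.8296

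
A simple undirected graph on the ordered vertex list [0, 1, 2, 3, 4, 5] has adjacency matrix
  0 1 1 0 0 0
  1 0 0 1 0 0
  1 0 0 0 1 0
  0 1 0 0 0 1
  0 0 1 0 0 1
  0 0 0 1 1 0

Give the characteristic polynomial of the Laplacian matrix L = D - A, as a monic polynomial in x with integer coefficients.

With the vertex order [0, 1, 2, 3, 4, 5], the degrees are [2, 2, 2, 2, 2, 2], giving D = diag(2, 2, 2, 2, 2, 2) and L = D - A. Computing det(xI - L) by cofactor expansion (or equivalently via sum-over-permutations) gives x^6 - 12x^5 + 54x^4 - 112x^3 + 105x^2 - 36x. Since p(0) = det(-L) = 0, x divides p(x). By the matrix-tree theorem the graph has (1/6) * product of the nonzero eigenvalues = 6 spanning trees.

x^6 - 12x^5 + 54x^4 - 112x^3 + 105x^2 - 36x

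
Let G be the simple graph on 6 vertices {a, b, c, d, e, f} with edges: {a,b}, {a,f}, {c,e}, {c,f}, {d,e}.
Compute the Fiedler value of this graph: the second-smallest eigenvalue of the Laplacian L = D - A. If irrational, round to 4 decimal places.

0.2679

Each diagonal entry of L is the vertex degree and each off-diagonal entry is -1 where an edge is present, 0 otherwise; in the order [a, b, c, d, e, f] the diagonal is [2, 1, 2, 1, 2, 2]. The smallest Laplacian eigenvalue is always 0. The next one, lambda_2 = 0.2679, measures how hard the graph is to disconnect: larger values mean better connectivity.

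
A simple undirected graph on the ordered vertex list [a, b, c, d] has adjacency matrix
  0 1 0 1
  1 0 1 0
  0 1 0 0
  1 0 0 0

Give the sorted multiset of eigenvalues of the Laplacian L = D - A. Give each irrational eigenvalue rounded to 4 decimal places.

[0, 0.5858, 2, 3.4142]

Reading degrees in the order [a, b, c, d] gives [2, 2, 1, 1]; set D = diag(2, 2, 1, 1) and form L = D - A. L is symmetric positive semidefinite, so every eigenvalue is real and nonnegative. The single zero eigenvalue shows the graph is connected. By the matrix-tree theorem the graph has (1/4) * product of the nonzero eigenvalues = 1 spanning tree.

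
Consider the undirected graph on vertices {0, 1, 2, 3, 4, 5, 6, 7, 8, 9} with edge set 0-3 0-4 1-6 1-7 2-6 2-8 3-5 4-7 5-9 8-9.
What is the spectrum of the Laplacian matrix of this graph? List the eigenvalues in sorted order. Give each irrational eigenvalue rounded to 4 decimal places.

[0, 0.3820, 0.3820, 1.3820, 1.3820, 2.6180, 2.6180, 3.6180, 3.6180, 4]

Reading degrees in the order [0, 1, 2, 3, 4, 5, 6, 7, 8, 9] gives [2, 2, 2, 2, 2, 2, 2, 2, 2, 2]; set D = diag(2, 2, 2, 2, 2, 2, 2, 2, 2, 2) and form L = D - A. The multiplicity of 0 as a Laplacian eigenvalue equals the number of connected components. The single zero eigenvalue shows the graph is connected.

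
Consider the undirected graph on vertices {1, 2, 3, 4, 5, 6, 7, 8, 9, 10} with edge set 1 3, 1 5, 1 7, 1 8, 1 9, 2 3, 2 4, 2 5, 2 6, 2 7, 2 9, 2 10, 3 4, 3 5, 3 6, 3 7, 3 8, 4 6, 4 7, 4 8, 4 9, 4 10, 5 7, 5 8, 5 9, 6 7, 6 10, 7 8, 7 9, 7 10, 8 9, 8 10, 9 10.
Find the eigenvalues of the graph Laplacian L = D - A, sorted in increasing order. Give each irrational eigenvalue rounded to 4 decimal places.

[0, 3.8195, 5.5711, 6.2121, 7, 7.4597, 7.8995, 8.8635, 9.1746, 10]

With the vertex order [1, 2, 3, 4, 5, 6, 7, 8, 9, 10], the degrees are [5, 7, 7, 7, 6, 5, 9, 7, 7, 6], giving D = diag(5, 7, 7, 7, 6, 5, 9, 7, 7, 6) and L = D - A. Since every row of L sums to 0, the all-ones vector is in the kernel and 0 is an eigenvalue.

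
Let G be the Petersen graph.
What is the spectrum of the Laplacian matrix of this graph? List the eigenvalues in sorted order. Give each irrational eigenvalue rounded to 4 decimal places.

The graph has 10 vertices and degree multiset [3, 3, 3, 3, 3, 3, 3, 3, 3, 3]; D is the diagonal matrix of degrees and L = D - A. The multiplicity of 0 as a Laplacian eigenvalue equals the number of connected components. The single zero eigenvalue shows the graph is connected. There is one zero in the spectrum, matching the 1 component.

[0, 2, 2, 2, 2, 2, 5, 5, 5, 5]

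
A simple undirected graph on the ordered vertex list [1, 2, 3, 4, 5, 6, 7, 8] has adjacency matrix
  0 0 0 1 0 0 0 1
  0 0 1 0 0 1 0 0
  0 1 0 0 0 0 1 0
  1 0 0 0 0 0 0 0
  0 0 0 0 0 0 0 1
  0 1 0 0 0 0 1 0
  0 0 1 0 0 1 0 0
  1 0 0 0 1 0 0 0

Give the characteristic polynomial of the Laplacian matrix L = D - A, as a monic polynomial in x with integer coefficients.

x^8 - 14x^7 + 78x^6 - 220x^5 + 328x^4 - 240x^3 + 64x^2

Each diagonal entry of L is the vertex degree and each off-diagonal entry is -1 where an edge is present, 0 otherwise; in the order [1, 2, 3, 4, 5, 6, 7, 8] the diagonal is [2, 2, 2, 1, 1, 2, 2, 2]. L has integer entries, so p(x) = det(xI - L) has integer coefficients. Expanding the determinant yields x^8 - 14x^7 + 78x^6 - 220x^5 + 328x^4 - 240x^3 + 64x^2. Since p(0) = det(-L) = 0, x divides p(x).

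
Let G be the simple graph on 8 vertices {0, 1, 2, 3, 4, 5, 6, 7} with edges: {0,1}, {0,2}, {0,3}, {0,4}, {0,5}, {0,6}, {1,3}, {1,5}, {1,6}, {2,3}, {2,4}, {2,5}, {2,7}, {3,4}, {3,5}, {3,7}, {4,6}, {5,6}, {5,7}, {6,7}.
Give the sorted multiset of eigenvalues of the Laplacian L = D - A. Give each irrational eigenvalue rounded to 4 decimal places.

[0, 3.5617, 3.6972, 4.8614, 6, 6.8202, 7.3028, 7.7566]

Each diagonal entry of L is the vertex degree and each off-diagonal entry is -1 where an edge is present, 0 otherwise; in the order [0, 1, 2, 3, 4, 5, 6, 7] the diagonal is [6, 4, 5, 6, 4, 6, 5, 4]. Diagonalising L (or applying a numerical eigensolver to the 8x8 matrix) gives the spectrum above. The largest eigenvalue, 7.7566, is at most the vertex count 8.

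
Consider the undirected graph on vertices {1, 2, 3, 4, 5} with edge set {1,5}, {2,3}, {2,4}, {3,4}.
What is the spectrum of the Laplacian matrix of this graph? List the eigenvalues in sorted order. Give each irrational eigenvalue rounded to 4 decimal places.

Reading degrees in the order [1, 2, 3, 4, 5] gives [1, 2, 2, 2, 1]; set D = diag(1, 2, 2, 2, 1) and form L = D - A. Diagonalising L (or applying a numerical eigensolver to the 5x5 matrix) gives the spectrum above. The 2 zero eigenvalues correspond to the 2 connected components. The largest eigenvalue, 3, is at most the vertex count 5.

[0, 0, 2, 3, 3]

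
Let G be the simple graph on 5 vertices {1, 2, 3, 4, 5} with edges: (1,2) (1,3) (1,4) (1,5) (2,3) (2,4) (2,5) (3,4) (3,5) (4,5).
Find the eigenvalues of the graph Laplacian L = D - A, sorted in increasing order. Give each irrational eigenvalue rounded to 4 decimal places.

Each diagonal entry of L is the vertex degree and each off-diagonal entry is -1 where an edge is present, 0 otherwise; in the order [1, 2, 3, 4, 5] the diagonal is [4, 4, 4, 4, 4]. Since every row of L sums to 0, the all-ones vector is in the kernel and 0 is an eigenvalue. By the matrix-tree theorem the graph has (1/5) * product of the nonzero eigenvalues = 125 spanning trees.

[0, 5, 5, 5, 5]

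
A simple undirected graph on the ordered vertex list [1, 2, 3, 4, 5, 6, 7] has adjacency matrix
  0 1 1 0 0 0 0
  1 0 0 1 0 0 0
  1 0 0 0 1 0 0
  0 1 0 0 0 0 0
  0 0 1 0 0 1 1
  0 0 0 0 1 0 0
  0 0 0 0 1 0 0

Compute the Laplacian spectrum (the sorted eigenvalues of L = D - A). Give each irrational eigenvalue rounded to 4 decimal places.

Reading degrees in the order [1, 2, 3, 4, 5, 6, 7] gives [2, 2, 2, 1, 3, 1, 1]; set D = diag(2, 2, 2, 1, 3, 1, 1) and form L = D - A. L is symmetric positive semidefinite, so every eigenvalue is real and nonnegative. The single zero eigenvalue shows the graph is connected. By the matrix-tree theorem the graph has (1/7) * product of the nonzero eigenvalues = 1 spanning tree.

[0, 0.2254, 1, 1, 2.1859, 3.3604, 4.2283]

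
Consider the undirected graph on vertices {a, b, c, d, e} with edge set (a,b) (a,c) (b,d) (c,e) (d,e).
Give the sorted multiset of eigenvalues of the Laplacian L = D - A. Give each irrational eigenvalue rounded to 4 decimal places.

[0, 1.3820, 1.3820, 3.6180, 3.6180]

Reading degrees in the order [a, b, c, d, e] gives [2, 2, 2, 2, 2]; set D = diag(2, 2, 2, 2, 2) and form L = D - A. Since every row of L sums to 0, the all-ones vector is in the kernel and 0 is an eigenvalue.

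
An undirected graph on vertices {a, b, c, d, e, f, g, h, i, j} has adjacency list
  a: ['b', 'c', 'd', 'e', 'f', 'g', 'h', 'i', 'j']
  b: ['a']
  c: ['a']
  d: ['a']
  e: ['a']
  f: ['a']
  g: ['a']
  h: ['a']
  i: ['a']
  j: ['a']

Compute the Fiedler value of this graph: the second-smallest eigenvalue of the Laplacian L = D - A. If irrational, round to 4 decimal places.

With the vertex order [a, b, c, d, e, f, g, h, i, j], the degrees are [9, 1, 1, 1, 1, 1, 1, 1, 1, 1], giving D = diag(9, 1, 1, 1, 1, 1, 1, 1, 1, 1) and L = D - A. The smallest Laplacian eigenvalue is always 0. The next one, lambda_2 = 1, measures how hard the graph is to disconnect: larger values mean better connectivity. There is one zero in the spectrum, matching the 1 component. By the matrix-tree theorem the graph has (1/10) * product of the nonzero eigenvalues = 1 spanning tree.

1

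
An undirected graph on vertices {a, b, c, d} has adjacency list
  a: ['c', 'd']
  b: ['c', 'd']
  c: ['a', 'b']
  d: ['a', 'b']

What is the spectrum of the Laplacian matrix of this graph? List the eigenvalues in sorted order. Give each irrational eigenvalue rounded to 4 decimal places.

[0, 2, 2, 4]

Each diagonal entry of L is the vertex degree and each off-diagonal entry is -1 where an edge is present, 0 otherwise; in the order [a, b, c, d] the diagonal is [2, 2, 2, 2]. Since every row of L sums to 0, the all-ones vector is in the kernel and 0 is an eigenvalue. The single zero eigenvalue shows the graph is connected. By the matrix-tree theorem the graph has (1/4) * product of the nonzero eigenvalues = 4 spanning trees. The largest eigenvalue, 4, is at most the vertex count 4.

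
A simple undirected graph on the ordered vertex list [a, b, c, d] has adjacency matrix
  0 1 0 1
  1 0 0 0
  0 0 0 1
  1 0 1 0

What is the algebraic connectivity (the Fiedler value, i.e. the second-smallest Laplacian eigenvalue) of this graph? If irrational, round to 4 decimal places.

0.5858

Each diagonal entry of L is the vertex degree and each off-diagonal entry is -1 where an edge is present, 0 otherwise; in the order [a, b, c, d] the diagonal is [2, 1, 1, 2]. The smallest Laplacian eigenvalue is always 0. The next one, lambda_2 = 0.5858, measures how hard the graph is to disconnect: larger values mean better connectivity. The eigenvalues sum to 6, which equals trace(L) = 2|E|.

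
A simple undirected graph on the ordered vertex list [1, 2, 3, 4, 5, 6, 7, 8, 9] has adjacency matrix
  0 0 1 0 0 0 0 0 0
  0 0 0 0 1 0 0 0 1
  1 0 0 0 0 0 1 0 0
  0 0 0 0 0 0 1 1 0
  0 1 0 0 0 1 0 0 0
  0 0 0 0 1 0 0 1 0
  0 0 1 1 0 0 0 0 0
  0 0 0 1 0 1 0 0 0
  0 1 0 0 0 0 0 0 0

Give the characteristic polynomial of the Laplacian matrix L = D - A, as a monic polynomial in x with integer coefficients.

x^9 - 16x^8 + 105x^7 - 364x^6 + 715x^5 - 792x^4 + 462x^3 - 120x^2 + 9x

Reading degrees in the order [1, 2, 3, 4, 5, 6, 7, 8, 9] gives [1, 2, 2, 2, 2, 2, 2, 2, 1]; set D = diag(1, 2, 2, 2, 2, 2, 2, 2, 1) and form L = D - A. L has integer entries, so p(x) = det(xI - L) has integer coefficients. Expanding the determinant yields x^9 - 16x^8 + 105x^7 - 364x^6 + 715x^5 - 792x^4 + 462x^3 - 120x^2 + 9x. The coefficient of x^8 equals -trace(L) = -16, matching the sum of degrees. There is one zero in the spectrum, matching the 1 component.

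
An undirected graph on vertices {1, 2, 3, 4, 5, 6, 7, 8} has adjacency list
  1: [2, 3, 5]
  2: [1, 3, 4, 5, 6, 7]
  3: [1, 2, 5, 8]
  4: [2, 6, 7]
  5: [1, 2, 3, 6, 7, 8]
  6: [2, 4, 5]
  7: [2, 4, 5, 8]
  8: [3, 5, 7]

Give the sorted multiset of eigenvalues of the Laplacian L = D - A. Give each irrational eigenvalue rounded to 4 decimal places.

[0, 1.8955, 2.5789, 3.5710, 4.5978, 5.0500, 7.0547, 7.2521]

Reading degrees in the order [1, 2, 3, 4, 5, 6, 7, 8] gives [3, 6, 4, 3, 6, 3, 4, 3]; set D = diag(3, 6, 4, 3, 6, 3, 4, 3) and form L = D - A. The multiplicity of 0 as a Laplacian eigenvalue equals the number of connected components. The eigenvalues sum to 32, which equals trace(L) = 2|E|. The largest eigenvalue, 7.2521, is at most the vertex count 8.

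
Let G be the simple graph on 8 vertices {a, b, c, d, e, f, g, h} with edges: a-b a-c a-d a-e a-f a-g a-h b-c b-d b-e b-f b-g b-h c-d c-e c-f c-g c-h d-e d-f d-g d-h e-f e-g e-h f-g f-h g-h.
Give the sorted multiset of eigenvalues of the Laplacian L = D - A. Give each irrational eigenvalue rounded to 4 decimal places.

With the vertex order [a, b, c, d, e, f, g, h], the degrees are [7, 7, 7, 7, 7, 7, 7, 7], giving D = diag(7, 7, 7, 7, 7, 7, 7, 7) and L = D - A. Since every row of L sums to 0, the all-ones vector is in the kernel and 0 is an eigenvalue.

[0, 8, 8, 8, 8, 8, 8, 8]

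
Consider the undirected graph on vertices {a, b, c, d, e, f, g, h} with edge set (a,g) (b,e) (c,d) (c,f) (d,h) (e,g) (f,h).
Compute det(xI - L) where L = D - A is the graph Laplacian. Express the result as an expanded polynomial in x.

x^8 - 14x^7 + 78x^6 - 220x^5 + 328x^4 - 240x^3 + 64x^2

With the vertex order [a, b, c, d, e, f, g, h], the degrees are [1, 1, 2, 2, 2, 2, 2, 2], giving D = diag(1, 1, 2, 2, 2, 2, 2, 2) and L = D - A. L has integer entries, so p(x) = det(xI - L) has integer coefficients. Expanding the determinant yields x^8 - 14x^7 + 78x^6 - 220x^5 + 328x^4 - 240x^3 + 64x^2. The coefficient of x^7 equals -trace(L) = -14, matching the sum of degrees. The eigenvalues sum to 14, which equals trace(L) = 2|E|.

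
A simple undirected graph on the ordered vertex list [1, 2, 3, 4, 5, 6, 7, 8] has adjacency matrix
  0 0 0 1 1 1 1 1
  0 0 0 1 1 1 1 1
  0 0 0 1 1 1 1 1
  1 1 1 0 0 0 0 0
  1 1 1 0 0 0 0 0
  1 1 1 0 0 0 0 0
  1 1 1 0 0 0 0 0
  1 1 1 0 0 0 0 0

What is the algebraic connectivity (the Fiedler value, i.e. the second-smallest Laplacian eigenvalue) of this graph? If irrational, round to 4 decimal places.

3

Reading degrees in the order [1, 2, 3, 4, 5, 6, 7, 8] gives [5, 5, 5, 3, 3, 3, 3, 3]; set D = diag(5, 5, 5, 3, 3, 3, 3, 3) and form L = D - A. The sorted Laplacian eigenvalues are [0, 3, 3, 3, 3, 5, 5, 8]; the algebraic connectivity is the second entry, 3. The largest eigenvalue, 8, is at most the vertex count 8.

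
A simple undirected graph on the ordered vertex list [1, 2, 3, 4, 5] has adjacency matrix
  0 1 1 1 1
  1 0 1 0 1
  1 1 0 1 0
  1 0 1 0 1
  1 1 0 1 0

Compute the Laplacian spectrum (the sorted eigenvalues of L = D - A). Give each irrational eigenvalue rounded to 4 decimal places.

[0, 3, 3, 5, 5]

Reading degrees in the order [1, 2, 3, 4, 5] gives [4, 3, 3, 3, 3]; set D = diag(4, 3, 3, 3, 3) and form L = D - A. Since every row of L sums to 0, the all-ones vector is in the kernel and 0 is an eigenvalue. The single zero eigenvalue shows the graph is connected. By the matrix-tree theorem the graph has (1/5) * product of the nonzero eigenvalues = 45 spanning trees. There is one zero in the spectrum, matching the 1 component.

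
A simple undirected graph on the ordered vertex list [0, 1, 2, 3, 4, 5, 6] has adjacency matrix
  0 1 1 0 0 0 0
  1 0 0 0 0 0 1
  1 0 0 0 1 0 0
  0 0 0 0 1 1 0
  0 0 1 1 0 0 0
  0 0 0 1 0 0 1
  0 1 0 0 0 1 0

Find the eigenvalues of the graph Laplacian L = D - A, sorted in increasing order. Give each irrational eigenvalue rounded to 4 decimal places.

Reading degrees in the order [0, 1, 2, 3, 4, 5, 6] gives [2, 2, 2, 2, 2, 2, 2]; set D = diag(2, 2, 2, 2, 2, 2, 2) and form L = D - A. L is symmetric positive semidefinite, so every eigenvalue is real and nonnegative. The eigenvalues sum to 14, which equals trace(L) = 2|E|. The largest eigenvalue, 3.8019, is at most the vertex count 7.

[0, 0.7530, 0.7530, 2.4450, 2.4450, 3.8019, 3.8019]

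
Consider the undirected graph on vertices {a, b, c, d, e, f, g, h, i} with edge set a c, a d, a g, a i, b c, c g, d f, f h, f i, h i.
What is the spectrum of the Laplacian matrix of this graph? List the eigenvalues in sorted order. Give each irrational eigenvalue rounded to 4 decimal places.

Reading degrees in the order [a, b, c, d, e, f, g, h, i] gives [4, 1, 3, 2, 0, 3, 2, 2, 3]; set D = diag(4, 1, 3, 2, 0, 3, 2, 2, 3) and form L = D - A. Since every row of L sums to 0, the all-ones vector is in the kernel and 0 is an eigenvalue. The 2 zero eigenvalues correspond to the 2 connected components.

[0, 0, 0.4395, 1.2406, 1.7861, 3.2976, 3.7379, 4, 5.4983]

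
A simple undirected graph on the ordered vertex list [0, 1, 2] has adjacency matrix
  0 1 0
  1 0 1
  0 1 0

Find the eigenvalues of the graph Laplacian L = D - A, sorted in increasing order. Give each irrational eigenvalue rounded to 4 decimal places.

With the vertex order [0, 1, 2], the degrees are [1, 2, 1], giving D = diag(1, 2, 1) and L = D - A. Diagonalising L (or applying a numerical eigensolver to the 3x3 matrix) gives the spectrum above. The largest eigenvalue, 3, is at most the vertex count 3.

[0, 1, 3]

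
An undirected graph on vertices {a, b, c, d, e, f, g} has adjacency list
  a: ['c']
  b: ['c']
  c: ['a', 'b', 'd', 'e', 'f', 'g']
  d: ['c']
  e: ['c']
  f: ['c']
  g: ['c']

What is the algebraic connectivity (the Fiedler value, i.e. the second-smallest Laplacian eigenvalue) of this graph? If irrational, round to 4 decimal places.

1

Each diagonal entry of L is the vertex degree and each off-diagonal entry is -1 where an edge is present, 0 otherwise; in the order [a, b, c, d, e, f, g] the diagonal is [1, 1, 6, 1, 1, 1, 1]. The sorted Laplacian eigenvalues are [0, 1, 1, 1, 1, 1, 7]; the algebraic connectivity is the second entry, 1. The largest eigenvalue, 7, is at most the vertex count 7.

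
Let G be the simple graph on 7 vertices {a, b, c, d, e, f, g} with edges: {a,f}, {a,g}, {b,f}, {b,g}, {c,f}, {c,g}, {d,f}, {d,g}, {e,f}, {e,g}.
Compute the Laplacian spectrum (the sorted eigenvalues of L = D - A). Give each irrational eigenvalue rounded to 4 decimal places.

[0, 2, 2, 2, 2, 5, 7]

Reading degrees in the order [a, b, c, d, e, f, g] gives [2, 2, 2, 2, 2, 5, 5]; set D = diag(2, 2, 2, 2, 2, 5, 5) and form L = D - A. The multiplicity of 0 as a Laplacian eigenvalue equals the number of connected components. The single zero eigenvalue shows the graph is connected. There is one zero in the spectrum, matching the 1 component.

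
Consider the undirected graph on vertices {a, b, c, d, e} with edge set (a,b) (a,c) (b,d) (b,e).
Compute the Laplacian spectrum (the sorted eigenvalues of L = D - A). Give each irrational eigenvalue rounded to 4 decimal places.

Each diagonal entry of L is the vertex degree and each off-diagonal entry is -1 where an edge is present, 0 otherwise; in the order [a, b, c, d, e] the diagonal is [2, 3, 1, 1, 1]. Diagonalising L (or applying a numerical eigensolver to the 5x5 matrix) gives the spectrum above. The eigenvalues sum to 8, which equals trace(L) = 2|E|.

[0, 0.5188, 1, 2.3111, 4.1701]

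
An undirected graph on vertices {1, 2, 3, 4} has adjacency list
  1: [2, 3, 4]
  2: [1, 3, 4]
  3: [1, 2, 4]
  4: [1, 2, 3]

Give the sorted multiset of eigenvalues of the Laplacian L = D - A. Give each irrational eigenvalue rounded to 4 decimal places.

With the vertex order [1, 2, 3, 4], the degrees are [3, 3, 3, 3], giving D = diag(3, 3, 3, 3) and L = D - A. L is symmetric positive semidefinite, so every eigenvalue is real and nonnegative. The single zero eigenvalue shows the graph is connected. There is one zero in the spectrum, matching the 1 component.

[0, 4, 4, 4]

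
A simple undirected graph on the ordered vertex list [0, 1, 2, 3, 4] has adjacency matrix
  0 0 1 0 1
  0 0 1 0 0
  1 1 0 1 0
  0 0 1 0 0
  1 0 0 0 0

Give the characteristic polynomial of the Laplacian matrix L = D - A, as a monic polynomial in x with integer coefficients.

x^5 - 8x^4 + 20x^3 - 18x^2 + 5x

Reading degrees in the order [0, 1, 2, 3, 4] gives [2, 1, 3, 1, 1]; set D = diag(2, 1, 3, 1, 1) and form L = D - A. Computing det(xI - L) by cofactor expansion (or equivalently via sum-over-permutations) gives x^5 - 8x^4 + 20x^3 - 18x^2 + 5x. The coefficient of x^4 equals -trace(L) = -8, matching the sum of degrees. There is one zero in the spectrum, matching the 1 component. The largest eigenvalue, 4.1701, is at most the vertex count 5.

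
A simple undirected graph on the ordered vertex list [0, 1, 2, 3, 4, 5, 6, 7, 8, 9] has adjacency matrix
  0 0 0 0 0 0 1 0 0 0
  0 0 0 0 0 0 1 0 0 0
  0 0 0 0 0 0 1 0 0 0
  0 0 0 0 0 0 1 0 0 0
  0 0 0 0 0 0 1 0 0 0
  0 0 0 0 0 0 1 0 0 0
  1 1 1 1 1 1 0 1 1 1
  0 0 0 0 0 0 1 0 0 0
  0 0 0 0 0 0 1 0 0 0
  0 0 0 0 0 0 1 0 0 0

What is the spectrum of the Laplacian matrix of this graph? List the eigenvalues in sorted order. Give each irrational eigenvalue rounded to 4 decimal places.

Each diagonal entry of L is the vertex degree and each off-diagonal entry is -1 where an edge is present, 0 otherwise; in the order [0, 1, 2, 3, 4, 5, 6, 7, 8, 9] the diagonal is [1, 1, 1, 1, 1, 1, 9, 1, 1, 1]. Diagonalising L (or applying a numerical eigensolver to the 10x10 matrix) gives the spectrum above. The largest eigenvalue, 10, is at most the vertex count 10. By the matrix-tree theorem the graph has (1/10) * product of the nonzero eigenvalues = 1 spanning tree.

[0, 1, 1, 1, 1, 1, 1, 1, 1, 10]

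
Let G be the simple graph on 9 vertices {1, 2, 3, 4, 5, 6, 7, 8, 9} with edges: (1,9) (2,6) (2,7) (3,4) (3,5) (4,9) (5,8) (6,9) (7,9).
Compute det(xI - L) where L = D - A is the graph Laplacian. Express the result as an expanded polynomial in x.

Reading degrees in the order [1, 2, 3, 4, 5, 6, 7, 8, 9] gives [1, 2, 2, 2, 2, 2, 2, 1, 4]; set D = diag(1, 2, 2, 2, 2, 2, 2, 1, 4) and form L = D - A. L has integer entries, so p(x) = det(xI - L) has integer coefficients. Expanding the determinant yields x^9 - 18x^8 + 132x^7 - 512x^6 + 1137x^5 - 1456x^4 + 1022x^3 - 342x^2 + 36x. Since p(0) = det(-L) = 0, x divides p(x). The largest eigenvalue, 5.3082, is at most the vertex count 9.

x^9 - 18x^8 + 132x^7 - 512x^6 + 1137x^5 - 1456x^4 + 1022x^3 - 342x^2 + 36x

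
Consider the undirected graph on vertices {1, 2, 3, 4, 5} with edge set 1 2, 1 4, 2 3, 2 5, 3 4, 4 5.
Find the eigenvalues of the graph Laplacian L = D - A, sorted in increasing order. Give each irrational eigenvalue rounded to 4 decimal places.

[0, 2, 2, 3, 5]

Each diagonal entry of L is the vertex degree and each off-diagonal entry is -1 where an edge is present, 0 otherwise; in the order [1, 2, 3, 4, 5] the diagonal is [2, 3, 2, 3, 2]. The multiplicity of 0 as a Laplacian eigenvalue equals the number of connected components. The single zero eigenvalue shows the graph is connected. There is one zero in the spectrum, matching the 1 component.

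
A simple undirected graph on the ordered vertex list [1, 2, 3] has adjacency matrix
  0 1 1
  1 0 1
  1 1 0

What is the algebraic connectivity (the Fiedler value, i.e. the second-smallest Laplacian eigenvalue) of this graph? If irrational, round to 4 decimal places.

3

Each diagonal entry of L is the vertex degree and each off-diagonal entry is -1 where an edge is present, 0 otherwise; in the order [1, 2, 3] the diagonal is [2, 2, 2]. Computing the eigenvalues of L and sorting gives [0, 3, 3]. The Fiedler value lambda_2 = 3 is strictly positive, so the graph is connected. The largest eigenvalue, 3, is at most the vertex count 3.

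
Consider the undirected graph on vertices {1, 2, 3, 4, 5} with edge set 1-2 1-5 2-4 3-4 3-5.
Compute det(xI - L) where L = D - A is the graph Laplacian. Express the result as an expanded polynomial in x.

x^5 - 10x^4 + 35x^3 - 50x^2 + 25x

Reading degrees in the order [1, 2, 3, 4, 5] gives [2, 2, 2, 2, 2]; set D = diag(2, 2, 2, 2, 2) and form L = D - A. Computing det(xI - L) by cofactor expansion (or equivalently via sum-over-permutations) gives x^5 - 10x^4 + 35x^3 - 50x^2 + 25x. The constant term is 0 because L is singular (the all-ones vector lies in its kernel).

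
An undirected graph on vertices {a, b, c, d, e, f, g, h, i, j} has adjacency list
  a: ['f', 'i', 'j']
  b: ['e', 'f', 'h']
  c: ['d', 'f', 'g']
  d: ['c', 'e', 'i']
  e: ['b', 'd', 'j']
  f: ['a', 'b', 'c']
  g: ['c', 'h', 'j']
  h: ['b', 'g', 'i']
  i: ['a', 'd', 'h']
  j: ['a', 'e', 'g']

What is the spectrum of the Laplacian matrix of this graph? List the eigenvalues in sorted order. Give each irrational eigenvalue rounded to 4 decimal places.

With the vertex order [a, b, c, d, e, f, g, h, i, j], the degrees are [3, 3, 3, 3, 3, 3, 3, 3, 3, 3], giving D = diag(3, 3, 3, 3, 3, 3, 3, 3, 3, 3) and L = D - A. The multiplicity of 0 as a Laplacian eigenvalue equals the number of connected components. The single zero eigenvalue shows the graph is connected. The largest eigenvalue, 5, is at most the vertex count 10.

[0, 2, 2, 2, 2, 2, 5, 5, 5, 5]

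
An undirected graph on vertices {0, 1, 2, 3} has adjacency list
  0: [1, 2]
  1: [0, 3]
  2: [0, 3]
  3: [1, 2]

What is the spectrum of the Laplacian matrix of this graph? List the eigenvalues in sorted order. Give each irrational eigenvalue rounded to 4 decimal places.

[0, 2, 2, 4]

With the vertex order [0, 1, 2, 3], the degrees are [2, 2, 2, 2], giving D = diag(2, 2, 2, 2) and L = D - A. Since every row of L sums to 0, the all-ones vector is in the kernel and 0 is an eigenvalue. The single zero eigenvalue shows the graph is connected. By the matrix-tree theorem the graph has (1/4) * product of the nonzero eigenvalues = 4 spanning trees. There is one zero in the spectrum, matching the 1 component.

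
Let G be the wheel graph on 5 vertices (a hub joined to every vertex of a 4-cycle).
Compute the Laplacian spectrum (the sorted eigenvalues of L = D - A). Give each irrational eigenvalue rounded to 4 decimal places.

The graph has 5 vertices and degree multiset [4, 3, 3, 3, 3]; D is the diagonal matrix of degrees and L = D - A. Diagonalising L (or applying a numerical eigensolver to the 5x5 matrix) gives the spectrum above. The single zero eigenvalue shows the graph is connected. There is one zero in the spectrum, matching the 1 component.

[0, 3, 3, 5, 5]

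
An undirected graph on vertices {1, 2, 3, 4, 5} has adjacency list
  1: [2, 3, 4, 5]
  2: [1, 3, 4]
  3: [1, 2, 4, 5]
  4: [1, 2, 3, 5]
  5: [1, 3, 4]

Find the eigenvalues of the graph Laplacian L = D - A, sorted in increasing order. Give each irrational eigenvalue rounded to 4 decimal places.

[0, 3, 5, 5, 5]

With the vertex order [1, 2, 3, 4, 5], the degrees are [4, 3, 4, 4, 3], giving D = diag(4, 3, 4, 4, 3) and L = D - A. Since every row of L sums to 0, the all-ones vector is in the kernel and 0 is an eigenvalue. The single zero eigenvalue shows the graph is connected.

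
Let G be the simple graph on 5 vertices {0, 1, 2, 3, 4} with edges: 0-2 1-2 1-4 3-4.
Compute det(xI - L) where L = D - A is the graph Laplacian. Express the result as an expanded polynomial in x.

x^5 - 8x^4 + 21x^3 - 20x^2 + 5x

Reading degrees in the order [0, 1, 2, 3, 4] gives [1, 2, 2, 1, 2]; set D = diag(1, 2, 2, 1, 2) and form L = D - A. L has integer entries, so p(x) = det(xI - L) has integer coefficients. Expanding the determinant yields x^5 - 8x^4 + 21x^3 - 20x^2 + 5x. The coefficient of x^4 equals -trace(L) = -8, matching the sum of degrees. By the matrix-tree theorem the graph has (1/5) * product of the nonzero eigenvalues = 1 spanning tree.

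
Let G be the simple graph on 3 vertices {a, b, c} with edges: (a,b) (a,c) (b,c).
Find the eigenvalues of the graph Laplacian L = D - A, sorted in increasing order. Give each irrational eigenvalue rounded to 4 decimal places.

[0, 3, 3]

Reading degrees in the order [a, b, c] gives [2, 2, 2]; set D = diag(2, 2, 2) and form L = D - A. The multiplicity of 0 as a Laplacian eigenvalue equals the number of connected components. The single zero eigenvalue shows the graph is connected. The largest eigenvalue, 3, is at most the vertex count 3.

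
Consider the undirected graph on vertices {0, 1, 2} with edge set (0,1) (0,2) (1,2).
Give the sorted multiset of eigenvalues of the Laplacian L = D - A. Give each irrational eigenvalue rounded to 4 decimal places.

[0, 3, 3]

Reading degrees in the order [0, 1, 2] gives [2, 2, 2]; set D = diag(2, 2, 2) and form L = D - A. The multiplicity of 0 as a Laplacian eigenvalue equals the number of connected components. The single zero eigenvalue shows the graph is connected. There is one zero in the spectrum, matching the 1 component. The largest eigenvalue, 3, is at most the vertex count 3.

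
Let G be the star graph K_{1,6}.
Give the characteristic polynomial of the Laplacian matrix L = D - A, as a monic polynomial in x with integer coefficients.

The graph has 7 vertices and degree multiset [6, 1, 1, 1, 1, 1, 1]; D is the diagonal matrix of degrees and L = D - A. The eigenvalues of L are [0, 1, 1, 1, 1, 1, 7]; the characteristic polynomial is the product of (x - lambda_i), which multiplies out to x^7 - 12x^6 + 45x^5 - 80x^4 + 75x^3 - 36x^2 + 7x. The constant term is 0 because L is singular (the all-ones vector lies in its kernel). The largest eigenvalue, 7, is at most the vertex count 7. There is one zero in the spectrum, matching the 1 component.

x^7 - 12x^6 + 45x^5 - 80x^4 + 75x^3 - 36x^2 + 7x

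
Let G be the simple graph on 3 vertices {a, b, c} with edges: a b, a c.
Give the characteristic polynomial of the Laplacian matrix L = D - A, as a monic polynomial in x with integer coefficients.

Each diagonal entry of L is the vertex degree and each off-diagonal entry is -1 where an edge is present, 0 otherwise; in the order [a, b, c] the diagonal is [2, 1, 1]. The eigenvalues of L are [0, 1, 3]; the characteristic polynomial is the product of (x - lambda_i), which multiplies out to x^3 - 4x^2 + 3x. The coefficient of x^2 equals -trace(L) = -4, matching the sum of degrees.

x^3 - 4x^2 + 3x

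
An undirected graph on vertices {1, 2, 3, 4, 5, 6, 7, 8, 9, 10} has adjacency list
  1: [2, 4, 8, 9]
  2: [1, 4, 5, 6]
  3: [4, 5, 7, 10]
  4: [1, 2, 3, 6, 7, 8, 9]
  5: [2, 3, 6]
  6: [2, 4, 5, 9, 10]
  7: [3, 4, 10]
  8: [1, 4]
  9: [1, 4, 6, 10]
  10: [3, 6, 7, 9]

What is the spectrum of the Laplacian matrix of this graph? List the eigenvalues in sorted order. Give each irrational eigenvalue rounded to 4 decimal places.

Reading degrees in the order [1, 2, 3, 4, 5, 6, 7, 8, 9, 10] gives [4, 4, 4, 7, 3, 5, 3, 2, 4, 4]; set D = diag(4, 4, 4, 7, 3, 5, 3, 2, 4, 4) and form L = D - A. Diagonalising L (or applying a numerical eigensolver to the 10x10 matrix) gives the spectrum above. The largest eigenvalue, 8.3507, is at most the vertex count 10.

[0, 1.4426, 2.1200, 2.7931, 3.7757, 4.5724, 5, 5.5371, 6.4083, 8.3507]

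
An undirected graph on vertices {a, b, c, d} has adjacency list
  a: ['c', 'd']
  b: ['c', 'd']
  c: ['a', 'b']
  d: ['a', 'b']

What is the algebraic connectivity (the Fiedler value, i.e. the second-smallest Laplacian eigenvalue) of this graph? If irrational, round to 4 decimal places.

With the vertex order [a, b, c, d], the degrees are [2, 2, 2, 2], giving D = diag(2, 2, 2, 2) and L = D - A. The sorted Laplacian eigenvalues are [0, 2, 2, 4]; the algebraic connectivity is the second entry, 2. The largest eigenvalue, 4, is at most the vertex count 4.

2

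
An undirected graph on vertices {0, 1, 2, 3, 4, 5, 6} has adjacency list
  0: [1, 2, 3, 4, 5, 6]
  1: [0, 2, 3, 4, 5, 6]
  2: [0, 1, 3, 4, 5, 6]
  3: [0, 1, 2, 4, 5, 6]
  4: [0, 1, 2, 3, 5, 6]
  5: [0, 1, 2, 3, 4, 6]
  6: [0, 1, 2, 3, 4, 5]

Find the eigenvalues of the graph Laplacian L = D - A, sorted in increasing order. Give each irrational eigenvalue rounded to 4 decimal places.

Each diagonal entry of L is the vertex degree and each off-diagonal entry is -1 where an edge is present, 0 otherwise; in the order [0, 1, 2, 3, 4, 5, 6] the diagonal is [6, 6, 6, 6, 6, 6, 6]. The multiplicity of 0 as a Laplacian eigenvalue equals the number of connected components. The eigenvalues sum to 42, which equals trace(L) = 2|E|. There is one zero in the spectrum, matching the 1 component.

[0, 7, 7, 7, 7, 7, 7]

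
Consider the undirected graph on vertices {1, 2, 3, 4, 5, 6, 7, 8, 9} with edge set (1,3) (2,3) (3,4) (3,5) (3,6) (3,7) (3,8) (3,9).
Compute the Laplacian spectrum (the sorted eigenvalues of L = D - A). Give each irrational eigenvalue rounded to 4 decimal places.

[0, 1, 1, 1, 1, 1, 1, 1, 9]

Each diagonal entry of L is the vertex degree and each off-diagonal entry is -1 where an edge is present, 0 otherwise; in the order [1, 2, 3, 4, 5, 6, 7, 8, 9] the diagonal is [1, 1, 8, 1, 1, 1, 1, 1, 1]. Diagonalising L (or applying a numerical eigensolver to the 9x9 matrix) gives the spectrum above. The single zero eigenvalue shows the graph is connected. The largest eigenvalue, 9, is at most the vertex count 9.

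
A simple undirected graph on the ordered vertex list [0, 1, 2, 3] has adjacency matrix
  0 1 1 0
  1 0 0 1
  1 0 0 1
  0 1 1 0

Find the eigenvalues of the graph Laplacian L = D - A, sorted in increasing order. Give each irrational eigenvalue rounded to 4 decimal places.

Reading degrees in the order [0, 1, 2, 3] gives [2, 2, 2, 2]; set D = diag(2, 2, 2, 2) and form L = D - A. Since every row of L sums to 0, the all-ones vector is in the kernel and 0 is an eigenvalue.

[0, 2, 2, 4]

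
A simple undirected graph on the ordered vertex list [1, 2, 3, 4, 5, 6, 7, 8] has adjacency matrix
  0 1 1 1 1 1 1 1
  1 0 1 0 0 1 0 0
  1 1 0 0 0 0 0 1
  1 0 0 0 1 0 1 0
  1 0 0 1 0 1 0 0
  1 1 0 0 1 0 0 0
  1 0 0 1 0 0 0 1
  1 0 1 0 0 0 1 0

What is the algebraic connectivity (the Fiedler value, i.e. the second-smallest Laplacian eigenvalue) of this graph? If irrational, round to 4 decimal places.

1.7530

With the vertex order [1, 2, 3, 4, 5, 6, 7, 8], the degrees are [7, 3, 3, 3, 3, 3, 3, 3], giving D = diag(7, 3, 3, 3, 3, 3, 3, 3) and L = D - A. Computing the eigenvalues of L and sorting gives [0, 1.7530, 1.7530, 3.4450, 3.4450, 4.8019, 4.8019, 8]. The Fiedler value lambda_2 = 1.7530 is strictly positive, so the graph is connected. By the matrix-tree theorem the graph has (1/8) * product of the nonzero eigenvalues = 841 spanning trees.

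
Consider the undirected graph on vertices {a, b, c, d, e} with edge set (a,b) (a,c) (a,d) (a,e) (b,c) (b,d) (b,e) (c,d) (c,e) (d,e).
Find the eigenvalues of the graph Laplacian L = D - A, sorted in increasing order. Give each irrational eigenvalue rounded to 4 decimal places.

[0, 5, 5, 5, 5]

Reading degrees in the order [a, b, c, d, e] gives [4, 4, 4, 4, 4]; set D = diag(4, 4, 4, 4, 4) and form L = D - A. The multiplicity of 0 as a Laplacian eigenvalue equals the number of connected components. The single zero eigenvalue shows the graph is connected.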